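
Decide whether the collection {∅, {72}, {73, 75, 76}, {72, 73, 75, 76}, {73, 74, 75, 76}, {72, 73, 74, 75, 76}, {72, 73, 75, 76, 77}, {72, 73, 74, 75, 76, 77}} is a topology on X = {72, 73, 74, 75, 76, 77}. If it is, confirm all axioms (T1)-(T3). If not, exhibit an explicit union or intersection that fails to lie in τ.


τ IS a topology on X.

Axiom (T1): ∅ ∈ τ? Yes; X ∈ τ? Yes.
Axiom (T2/T3): check pairwise unions and intersections of members of τ.
All pairwise intersections and unions checked — each lies in τ. Therefore τ satisfies (T1), (T2), (T3): it IS a topology on X.


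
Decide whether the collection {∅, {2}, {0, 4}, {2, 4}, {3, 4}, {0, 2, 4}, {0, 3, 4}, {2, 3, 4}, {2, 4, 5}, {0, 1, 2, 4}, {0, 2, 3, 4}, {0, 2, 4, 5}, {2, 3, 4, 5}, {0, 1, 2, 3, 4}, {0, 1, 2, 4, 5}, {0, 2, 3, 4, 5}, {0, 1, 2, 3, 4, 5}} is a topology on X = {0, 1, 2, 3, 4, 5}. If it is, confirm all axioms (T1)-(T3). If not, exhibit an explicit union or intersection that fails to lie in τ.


τ is NOT a topology on X.

Axiom (T1): ∅ ∈ τ? Yes; X ∈ τ? Yes.
Axiom (T2/T3): check pairwise unions and intersections of members of τ.
Counterexample for (T3): {0, 4} ∩ {2, 4} = {4} ∉ τ. Therefore τ is NOT a topology.


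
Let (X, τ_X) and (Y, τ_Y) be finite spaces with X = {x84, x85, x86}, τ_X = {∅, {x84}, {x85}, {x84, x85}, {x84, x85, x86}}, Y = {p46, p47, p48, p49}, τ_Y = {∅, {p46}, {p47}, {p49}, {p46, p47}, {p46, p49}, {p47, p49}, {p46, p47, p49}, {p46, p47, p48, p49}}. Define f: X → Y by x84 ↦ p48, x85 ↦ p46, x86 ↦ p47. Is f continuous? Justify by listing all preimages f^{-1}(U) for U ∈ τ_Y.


f is NOT continuous.

Compute f^{-1}(U) for each U ∈ τ_Y:
  U = ∅: f^{-1}(U) = ∅ ∈ τ_X ✓.
  U = {p46}: f^{-1}(U) = {x85} ∈ τ_X ✓.
  U = {p47}: f^{-1}(U) = {x86} ∉ τ_X ✗.
  U = {p49}: f^{-1}(U) = ∅ ∈ τ_X ✓.
  U = {p46, p47}: f^{-1}(U) = {x85, x86} ∉ τ_X ✗.
  U = {p46, p49}: f^{-1}(U) = {x85} ∈ τ_X ✓.
  U = {p47, p49}: f^{-1}(U) = {x86} ∉ τ_X ✗.
  U = {p46, p47, p49}: f^{-1}(U) = {x85, x86} ∉ τ_X ✗.
  U = {p46, p47, p48, p49}: f^{-1}(U) = {x84, x85, x86} ∈ τ_X ✓.
Found U = {p47} with f^{-1}(U) = {x86} not in τ_X. Therefore f is NOT continuous.


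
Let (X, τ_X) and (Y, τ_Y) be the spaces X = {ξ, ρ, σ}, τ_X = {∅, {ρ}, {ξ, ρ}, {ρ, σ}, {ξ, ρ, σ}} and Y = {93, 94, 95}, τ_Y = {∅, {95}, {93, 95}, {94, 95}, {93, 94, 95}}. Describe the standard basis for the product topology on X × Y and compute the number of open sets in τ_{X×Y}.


Basis B = {∅ × ∅, {ρ} × {95}, {ξ, ρ} × {95}, {ρ} × {93, 95}, {ρ} × {94, 95}, {ρ, σ} × {95}, {ξ, ρ, σ} × {95}, {ρ} × {93, 94, 95}, {ξ, ρ} × {93, 95}, {ξ, ρ} × {94, 95}, {ρ, σ} × {93, 95}, {ρ, σ} × {94, 95}, {ξ, ρ} × {93, 94, 95}, {ξ, ρ, σ} × {93, 95}, {ξ, ρ, σ} × {94, 95}, {ρ, σ} × {93, 94, 95}, {ξ, ρ, σ} × {93, 94, 95}}; |τ_{X×Y}| = 48.

Enumerate products U × V with U ∈ τ_X, V ∈ τ_Y (deduplicated):
  ∅ × ∅ = {} (∅)
  {ρ} × {95} = {(ρ,95)}
  {ξ, ρ} × {95} = {(ξ,95), (ρ,95)}
  {ρ} × {93, 95} = {(ρ,93), (ρ,95)}
  {ρ} × {94, 95} = {(ρ,94), (ρ,95)}
  {ρ, σ} × {95} = {(ρ,95), (σ,95)}
  {ξ, ρ, σ} × {95} = {(ξ,95), (ρ,95), (σ,95)}
  {ρ} × {93, 94, 95} = {(ρ,93), (ρ,94), (ρ,95)}
  {ξ, ρ} × {93, 95} = {(ξ,93), (ξ,95), (ρ,93), (ρ,95)}
  {ξ, ρ} × {94, 95} = {(ξ,94), (ξ,95), (ρ,94), (ρ,95)}
  {ρ, σ} × {93, 95} = {(ρ,93), (ρ,95), (σ,93), (σ,95)}
  {ρ, σ} × {94, 95} = {(ρ,94), (ρ,95), (σ,94), (σ,95)}
  {ξ, ρ} × {93, 94, 95} = {(ξ,93), (ξ,94), (ξ,95), (ρ,93), (ρ,94), (ρ,95)}
  {ξ, ρ, σ} × {93, 95} = {(ξ,93), (ξ,95), (ρ,93), (ρ,95), (σ,93), (σ,95)}
  {ξ, ρ, σ} × {94, 95} = {(ξ,94), (ξ,95), (ρ,94), (ρ,95), (σ,94), (σ,95)}
  {ρ, σ} × {93, 94, 95} = {(ρ,93), (ρ,94), (ρ,95), (σ,93), (σ,94), (σ,95)}
  {ξ, ρ, σ} × {93, 94, 95} = {(ξ,93), (ξ,94), (ξ,95), (ρ,93), (ρ,94), (ρ,95), (σ,93), (σ,94), (σ,95)}
These 17 distinct sets form the basis B.
Close under arbitrary unions to get τ_{X×Y}; counting gives |τ_{X×Y}| = 48.


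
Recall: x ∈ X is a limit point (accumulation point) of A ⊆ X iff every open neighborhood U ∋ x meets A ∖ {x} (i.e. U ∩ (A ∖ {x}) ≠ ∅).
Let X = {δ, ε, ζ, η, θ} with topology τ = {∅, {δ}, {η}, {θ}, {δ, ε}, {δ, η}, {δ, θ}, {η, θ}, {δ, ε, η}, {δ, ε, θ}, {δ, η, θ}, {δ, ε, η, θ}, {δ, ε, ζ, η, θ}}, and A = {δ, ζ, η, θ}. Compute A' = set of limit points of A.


A' = {ε, ζ}

For each x ∈ X, list the open sets U ∈ τ with x ∈ U, then check whether U ∩ (A ∖ {x}) ≠ ∅ for every such U.
  x = δ: open {δ} ∋ x has {δ} ∩ (A ∖ {δ}) = ∅, so x is NOT a limit point.
  x = ε: opens ∋ x are {δ, ε}, {δ, ε, η}, {δ, ε, θ}, {δ, ε, η, θ}, {δ, ε, ζ, η, θ}; each meets A ∖ {ε}, so x IS a limit point.
  x = ζ: opens ∋ x are {δ, ε, ζ, η, θ}; each meets A ∖ {ζ}, so x IS a limit point.
  x = η: open {η} ∋ x has {η} ∩ (A ∖ {η}) = ∅, so x is NOT a limit point.
  x = θ: open {θ} ∋ x has {θ} ∩ (A ∖ {θ}) = ∅, so x is NOT a limit point.
Collecting: A' = {ε, ζ}.


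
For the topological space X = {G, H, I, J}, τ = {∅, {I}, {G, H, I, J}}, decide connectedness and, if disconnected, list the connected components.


(X, τ) is connected.

Find clopen sets (U ∈ τ with X ∖ U ∈ τ):
  U = ∅, X ∖ U = {G, H, I, J} — both open, so U is clopen.
  U = {G, H, I, J}, X ∖ U = ∅ — both open, so U is clopen.
Only trivial clopens (∅ and X) exist, so (X, τ) is connected.
Compute connected components by grouping points that agree on all clopens:
  component: {G, H, I, J}


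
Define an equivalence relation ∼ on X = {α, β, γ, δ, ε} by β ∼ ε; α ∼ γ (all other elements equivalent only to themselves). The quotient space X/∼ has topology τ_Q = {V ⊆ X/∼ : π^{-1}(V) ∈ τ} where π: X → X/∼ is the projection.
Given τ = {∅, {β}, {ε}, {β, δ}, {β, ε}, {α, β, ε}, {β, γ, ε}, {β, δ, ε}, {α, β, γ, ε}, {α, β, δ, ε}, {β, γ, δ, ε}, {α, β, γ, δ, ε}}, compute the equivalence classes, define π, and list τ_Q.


X/∼ = {[α=γ], [β=ε], [δ]}; |τ_Q| = 5.

Equivalence classes: [α=γ], [β=ε], [δ].
Quotient map π: X → X/∼ sends α ↦ [α=γ], β ↦ [β=ε], γ ↦ [α=γ], δ ↦ [δ], ε ↦ [β=ε].
For each subset V ⊆ X/∼, compute π^{-1}(V) ⊆ X and check whether π^{-1}(V) ∈ τ. V is open in τ_Q iff π^{-1}(V) ∈ τ.
  V = {}: π^{-1}(V) = ∅ ∈ τ ✓.
  V = {[α=γ]}: π^{-1}(V) = {α, γ} ∉ τ ✗.
  V = {[β=ε]}: π^{-1}(V) = {β, ε} ∈ τ ✓.
  V = {[α=γ], [β=ε]}: π^{-1}(V) = {α, β, γ, ε} ∈ τ ✓.
  V = {[δ]}: π^{-1}(V) = {δ} ∉ τ ✗.
  V = {[α=γ], [δ]}: π^{-1}(V) = {α, γ, δ} ∉ τ ✗.
  V = {[β=ε], [δ]}: π^{-1}(V) = {β, δ, ε} ∈ τ ✓.
  V = {[α=γ], [β=ε], [δ]}: π^{-1}(V) = {α, β, γ, δ, ε} ∈ τ ✓.
Open sets in the quotient: τ_Q = {{}, {[β=ε]}, {[α=γ], [β=ε]}, {[β=ε], [δ]}, {[α=γ], [β=ε], [δ]}} (5 elements).


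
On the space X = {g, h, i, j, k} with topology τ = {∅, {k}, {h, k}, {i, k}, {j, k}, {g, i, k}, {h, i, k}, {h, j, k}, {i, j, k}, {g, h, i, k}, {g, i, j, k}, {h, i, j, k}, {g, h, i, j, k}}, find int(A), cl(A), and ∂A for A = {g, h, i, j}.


int(A) = ∅, cl(A) = {g, h, i, j}, ∂A = {g, h, i, j}.

Closed sets in (X, τ) are complements of opens:
  closed(X, τ) = {∅, {g}, {h}, {j}, {g, h}, {g, i}, {g, j}, {h, j}, {g, h, i}, {g, h, j}, {g, i, j}, {g, h, i, j}, {g, h, i, j, k}}.
int(A) = ⋃ {U ∈ τ : U ⊆ A}. Opens contained in A: ∅.
Taking the union of these: int(A) = ∅.
cl(A) = ⋂ {C closed : A ⊆ C}. Closed sets containing A: {g, h, i, j}, {g, h, i, j, k}.
Intersecting these: cl(A) = {g, h, i, j}.
∂A = cl(A) ∖ int(A) = {g, h, i, j} ∖ ∅ = {g, h, i, j}.


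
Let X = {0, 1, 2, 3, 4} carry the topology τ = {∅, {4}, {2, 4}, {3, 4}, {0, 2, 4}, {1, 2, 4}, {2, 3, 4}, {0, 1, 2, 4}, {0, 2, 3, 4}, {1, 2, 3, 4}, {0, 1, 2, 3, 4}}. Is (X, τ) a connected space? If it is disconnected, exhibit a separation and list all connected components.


(X, τ) is connected.

Find clopen sets (U ∈ τ with X ∖ U ∈ τ):
  U = ∅, X ∖ U = {0, 1, 2, 3, 4} — both open, so U is clopen.
  U = {0, 1, 2, 3, 4}, X ∖ U = ∅ — both open, so U is clopen.
Only trivial clopens (∅ and X) exist, so (X, τ) is connected.
Compute connected components by grouping points that agree on all clopens:
  component: {0, 1, 2, 3, 4}


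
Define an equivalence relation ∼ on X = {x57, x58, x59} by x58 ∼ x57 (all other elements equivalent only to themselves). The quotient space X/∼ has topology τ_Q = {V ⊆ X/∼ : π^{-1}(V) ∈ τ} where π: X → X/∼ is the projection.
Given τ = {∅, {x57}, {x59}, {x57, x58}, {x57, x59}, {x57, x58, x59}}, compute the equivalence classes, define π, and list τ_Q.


X/∼ = {[x57=x58], [x59]}; |τ_Q| = 4.

Equivalence classes: [x57=x58], [x59].
Quotient map π: X → X/∼ sends x57 ↦ [x57=x58], x58 ↦ [x57=x58], x59 ↦ [x59].
For each subset V ⊆ X/∼, compute π^{-1}(V) ⊆ X and check whether π^{-1}(V) ∈ τ. V is open in τ_Q iff π^{-1}(V) ∈ τ.
  V = {}: π^{-1}(V) = ∅ ∈ τ ✓.
  V = {[x57=x58]}: π^{-1}(V) = {x57, x58} ∈ τ ✓.
  V = {[x59]}: π^{-1}(V) = {x59} ∈ τ ✓.
  V = {[x57=x58], [x59]}: π^{-1}(V) = {x57, x58, x59} ∈ τ ✓.
Open sets in the quotient: τ_Q = {{}, {[x57=x58]}, {[x59]}, {[x57=x58], [x59]}} (4 elements).


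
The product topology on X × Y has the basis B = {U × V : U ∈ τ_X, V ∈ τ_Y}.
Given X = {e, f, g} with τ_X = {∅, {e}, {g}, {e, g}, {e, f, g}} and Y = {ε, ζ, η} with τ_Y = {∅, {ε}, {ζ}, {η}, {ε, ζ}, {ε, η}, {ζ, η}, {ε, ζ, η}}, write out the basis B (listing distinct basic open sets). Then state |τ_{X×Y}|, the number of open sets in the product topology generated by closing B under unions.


Basis B = {∅ × ∅, {e} × {ε}, {e} × {ζ}, {e} × {η}, {g} × {ε}, {g} × {ζ}, {g} × {η}, {e} × {ε, ζ}, {e} × {ε, η}, {e, g} × {ε}, {e} × {ζ, η}, {e, g} × {ζ}, {e, g} × {η}, {g} × {ε, ζ}, {g} × {ε, η}, {g} × {ζ, η}, {e} × {ε, ζ, η}, {e, f, g} × {ε}, {e, f, g} × {ζ}, {e, f, g} × {η}, {g} × {ε, ζ, η}, {e, g} × {ε, ζ}, {e, g} × {ε, η}, {e, g} × {ζ, η}, {e, g} × {ε, ζ, η}, {e, f, g} × {ε, ζ}, {e, f, g} × {ε, η}, {e, f, g} × {ζ, η}, {e, f, g} × {ε, ζ, η}}; |τ_{X×Y}| = 125.

Enumerate products U × V with U ∈ τ_X, V ∈ τ_Y (deduplicated):
  ∅ × ∅ = {} (∅)
  {e} × {ε} = {(e,ε)}
  {e} × {ζ} = {(e,ζ)}
  {e} × {η} = {(e,η)}
  {g} × {ε} = {(g,ε)}
  {g} × {ζ} = {(g,ζ)}
  {g} × {η} = {(g,η)}
  {e} × {ε, ζ} = {(e,ε), (e,ζ)}
  {e} × {ε, η} = {(e,ε), (e,η)}
  {e, g} × {ε} = {(e,ε), (g,ε)}
  {e} × {ζ, η} = {(e,ζ), (e,η)}
  {e, g} × {ζ} = {(e,ζ), (g,ζ)}
  {e, g} × {η} = {(e,η), (g,η)}
  {g} × {ε, ζ} = {(g,ε), (g,ζ)}
  {g} × {ε, η} = {(g,ε), (g,η)}
  {g} × {ζ, η} = {(g,ζ), (g,η)}
  {e} × {ε, ζ, η} = {(e,ε), (e,ζ), (e,η)}
  {e, f, g} × {ε} = {(e,ε), (f,ε), (g,ε)}
  {e, f, g} × {ζ} = {(e,ζ), (f,ζ), (g,ζ)}
  {e, f, g} × {η} = {(e,η), (f,η), (g,η)}
  {g} × {ε, ζ, η} = {(g,ε), (g,ζ), (g,η)}
  {e, g} × {ε, ζ} = {(e,ε), (e,ζ), (g,ε), (g,ζ)}
  {e, g} × {ε, η} = {(e,ε), (e,η), (g,ε), (g,η)}
  {e, g} × {ζ, η} = {(e,ζ), (e,η), (g,ζ), (g,η)}
  {e, g} × {ε, ζ, η} = {(e,ε), (e,ζ), (e,η), (g,ε), (g,ζ), (g,η)}
  {e, f, g} × {ε, ζ} = {(e,ε), (e,ζ), (f,ε), (f,ζ), (g,ε), (g,ζ)}
  {e, f, g} × {ε, η} = {(e,ε), (e,η), (f,ε), (f,η), (g,ε), (g,η)}
  {e, f, g} × {ζ, η} = {(e,ζ), (e,η), (f,ζ), (f,η), (g,ζ), (g,η)}
  {e, f, g} × {ε, ζ, η} = {(e,ε), (e,ζ), (e,η), (f,ε), (f,ζ), (f,η), (g,ε), (g,ζ), (g,η)}
These 29 distinct sets form the basis B.
Close under arbitrary unions to get τ_{X×Y}; counting gives |τ_{X×Y}| = 125.


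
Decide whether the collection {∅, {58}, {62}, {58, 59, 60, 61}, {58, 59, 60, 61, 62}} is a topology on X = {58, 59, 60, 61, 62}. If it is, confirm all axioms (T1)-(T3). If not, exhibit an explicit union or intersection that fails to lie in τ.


τ is NOT a topology on X.

Axiom (T1): ∅ ∈ τ? Yes; X ∈ τ? Yes.
Axiom (T2/T3): check pairwise unions and intersections of members of τ.
Counterexample for (T2): {58} ∪ {62} = {58, 62} ∉ τ. Therefore τ is NOT a topology.


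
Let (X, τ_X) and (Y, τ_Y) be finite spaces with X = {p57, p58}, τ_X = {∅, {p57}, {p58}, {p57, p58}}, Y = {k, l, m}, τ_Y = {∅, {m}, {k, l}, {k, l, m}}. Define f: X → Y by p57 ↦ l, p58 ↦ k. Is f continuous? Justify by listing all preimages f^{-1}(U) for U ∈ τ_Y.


f IS continuous.

Compute f^{-1}(U) for each U ∈ τ_Y:
  U = ∅: f^{-1}(U) = ∅ ∈ τ_X ✓.
  U = {m}: f^{-1}(U) = ∅ ∈ τ_X ✓.
  U = {k, l}: f^{-1}(U) = {p57, p58} ∈ τ_X ✓.
  U = {k, l, m}: f^{-1}(U) = {p57, p58} ∈ τ_X ✓.
Every preimage lies in τ_X, so f IS continuous.


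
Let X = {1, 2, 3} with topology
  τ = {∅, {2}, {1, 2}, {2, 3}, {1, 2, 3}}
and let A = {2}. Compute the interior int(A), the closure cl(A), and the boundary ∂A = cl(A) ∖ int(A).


int(A) = {2}, cl(A) = {1, 2, 3}, ∂A = {1, 3}.

Closed sets in (X, τ) are complements of opens:
  closed(X, τ) = {∅, {1}, {3}, {1, 3}, {1, 2, 3}}.
int(A) = ⋃ {U ∈ τ : U ⊆ A}. Opens contained in A: ∅, {2}.
Taking the union of these: int(A) = {2}.
cl(A) = ⋂ {C closed : A ⊆ C}. Closed sets containing A: {1, 2, 3}.
Intersecting these: cl(A) = {1, 2, 3}.
∂A = cl(A) ∖ int(A) = {1, 2, 3} ∖ {2} = {1, 3}.


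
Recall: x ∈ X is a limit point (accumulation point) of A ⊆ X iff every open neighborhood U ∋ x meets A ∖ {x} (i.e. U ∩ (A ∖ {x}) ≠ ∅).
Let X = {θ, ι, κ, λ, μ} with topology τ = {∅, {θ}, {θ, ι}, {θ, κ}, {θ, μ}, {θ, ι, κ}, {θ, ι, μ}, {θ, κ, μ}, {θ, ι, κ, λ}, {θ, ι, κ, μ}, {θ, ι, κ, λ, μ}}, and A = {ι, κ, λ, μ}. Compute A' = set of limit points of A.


A' = {λ}

For each x ∈ X, list the open sets U ∈ τ with x ∈ U, then check whether U ∩ (A ∖ {x}) ≠ ∅ for every such U.
  x = θ: open {θ} ∋ x has {θ} ∩ (A ∖ {θ}) = ∅, so x is NOT a limit point.
  x = ι: open {θ, ι} ∋ x has {θ, ι} ∩ (A ∖ {ι}) = ∅, so x is NOT a limit point.
  x = κ: open {θ, κ} ∋ x has {θ, κ} ∩ (A ∖ {κ}) = ∅, so x is NOT a limit point.
  x = λ: opens ∋ x are {θ, ι, κ, λ}, {θ, ι, κ, λ, μ}; each meets A ∖ {λ}, so x IS a limit point.
  x = μ: open {θ, μ} ∋ x has {θ, μ} ∩ (A ∖ {μ}) = ∅, so x is NOT a limit point.
Collecting: A' = {λ}.


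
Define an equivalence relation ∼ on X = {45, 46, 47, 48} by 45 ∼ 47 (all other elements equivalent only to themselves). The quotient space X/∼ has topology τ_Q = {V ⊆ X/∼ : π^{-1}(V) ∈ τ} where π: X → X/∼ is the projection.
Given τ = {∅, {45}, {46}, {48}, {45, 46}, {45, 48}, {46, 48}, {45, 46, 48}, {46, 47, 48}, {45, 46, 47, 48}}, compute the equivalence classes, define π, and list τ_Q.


X/∼ = {[45=47], [46], [48]}; |τ_Q| = 5.

Equivalence classes: [45=47], [46], [48].
Quotient map π: X → X/∼ sends 45 ↦ [45=47], 46 ↦ [46], 47 ↦ [45=47], 48 ↦ [48].
For each subset V ⊆ X/∼, compute π^{-1}(V) ⊆ X and check whether π^{-1}(V) ∈ τ. V is open in τ_Q iff π^{-1}(V) ∈ τ.
  V = {}: π^{-1}(V) = ∅ ∈ τ ✓.
  V = {[45=47]}: π^{-1}(V) = {45, 47} ∉ τ ✗.
  V = {[46]}: π^{-1}(V) = {46} ∈ τ ✓.
  V = {[45=47], [46]}: π^{-1}(V) = {45, 46, 47} ∉ τ ✗.
  V = {[48]}: π^{-1}(V) = {48} ∈ τ ✓.
  V = {[45=47], [48]}: π^{-1}(V) = {45, 47, 48} ∉ τ ✗.
  V = {[46], [48]}: π^{-1}(V) = {46, 48} ∈ τ ✓.
  V = {[45=47], [46], [48]}: π^{-1}(V) = {45, 46, 47, 48} ∈ τ ✓.
Open sets in the quotient: τ_Q = {{}, {[46]}, {[48]}, {[46], [48]}, {[45=47], [46], [48]}} (5 elements).


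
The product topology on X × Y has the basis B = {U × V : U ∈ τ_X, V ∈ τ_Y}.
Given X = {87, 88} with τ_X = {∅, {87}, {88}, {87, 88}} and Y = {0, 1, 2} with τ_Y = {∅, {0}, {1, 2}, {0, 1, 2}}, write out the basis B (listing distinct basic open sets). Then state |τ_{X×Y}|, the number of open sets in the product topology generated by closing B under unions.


Basis B = {∅ × ∅, {87} × {0}, {88} × {0}, {87, 88} × {0}, {87} × {1, 2}, {88} × {1, 2}, {87} × {0, 1, 2}, {88} × {0, 1, 2}, {87, 88} × {1, 2}, {87, 88} × {0, 1, 2}}; |τ_{X×Y}| = 16.

Enumerate products U × V with U ∈ τ_X, V ∈ τ_Y (deduplicated):
  ∅ × ∅ = {} (∅)
  {87} × {0} = {(87,0)}
  {88} × {0} = {(88,0)}
  {87, 88} × {0} = {(87,0), (88,0)}
  {87} × {1, 2} = {(87,1), (87,2)}
  {88} × {1, 2} = {(88,1), (88,2)}
  {87} × {0, 1, 2} = {(87,0), (87,1), (87,2)}
  {88} × {0, 1, 2} = {(88,0), (88,1), (88,2)}
  {87, 88} × {1, 2} = {(87,1), (87,2), (88,1), (88,2)}
  {87, 88} × {0, 1, 2} = {(87,0), (87,1), (87,2), (88,0), (88,1), (88,2)}
These 10 distinct sets form the basis B.
Close under arbitrary unions to get τ_{X×Y}; counting gives |τ_{X×Y}| = 16.


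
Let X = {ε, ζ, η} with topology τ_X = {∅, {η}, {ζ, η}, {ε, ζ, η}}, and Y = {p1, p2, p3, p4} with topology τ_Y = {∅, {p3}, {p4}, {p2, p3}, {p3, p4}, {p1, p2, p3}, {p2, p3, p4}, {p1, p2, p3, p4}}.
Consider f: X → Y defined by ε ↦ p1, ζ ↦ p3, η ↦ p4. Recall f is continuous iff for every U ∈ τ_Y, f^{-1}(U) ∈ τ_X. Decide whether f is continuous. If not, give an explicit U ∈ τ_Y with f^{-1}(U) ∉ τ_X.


f is NOT continuous.

Compute f^{-1}(U) for each U ∈ τ_Y:
  U = ∅: f^{-1}(U) = ∅ ∈ τ_X ✓.
  U = {p3}: f^{-1}(U) = {ζ} ∉ τ_X ✗.
  U = {p4}: f^{-1}(U) = {η} ∈ τ_X ✓.
  U = {p2, p3}: f^{-1}(U) = {ζ} ∉ τ_X ✗.
  U = {p3, p4}: f^{-1}(U) = {ζ, η} ∈ τ_X ✓.
  U = {p1, p2, p3}: f^{-1}(U) = {ε, ζ} ∉ τ_X ✗.
  U = {p2, p3, p4}: f^{-1}(U) = {ζ, η} ∈ τ_X ✓.
  U = {p1, p2, p3, p4}: f^{-1}(U) = {ε, ζ, η} ∈ τ_X ✓.
Found U = {p3} with f^{-1}(U) = {ζ} not in τ_X. Therefore f is NOT continuous.


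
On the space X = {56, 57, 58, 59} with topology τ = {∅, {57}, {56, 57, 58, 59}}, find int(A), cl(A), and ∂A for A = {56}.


int(A) = ∅, cl(A) = {56, 58, 59}, ∂A = {56, 58, 59}.

Closed sets in (X, τ) are complements of opens:
  closed(X, τ) = {∅, {56, 58, 59}, {56, 57, 58, 59}}.
int(A) = ⋃ {U ∈ τ : U ⊆ A}. Opens contained in A: ∅.
Taking the union of these: int(A) = ∅.
cl(A) = ⋂ {C closed : A ⊆ C}. Closed sets containing A: {56, 58, 59}, {56, 57, 58, 59}.
Intersecting these: cl(A) = {56, 58, 59}.
∂A = cl(A) ∖ int(A) = {56, 58, 59} ∖ ∅ = {56, 58, 59}.


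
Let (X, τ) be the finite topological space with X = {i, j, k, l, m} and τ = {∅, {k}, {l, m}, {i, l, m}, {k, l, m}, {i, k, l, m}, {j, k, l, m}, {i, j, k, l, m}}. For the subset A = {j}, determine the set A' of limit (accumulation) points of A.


A' = ∅

For each x ∈ X, list the open sets U ∈ τ with x ∈ U, then check whether U ∩ (A ∖ {x}) ≠ ∅ for every such U.
  x = i: open {i, l, m} ∋ x has {i, l, m} ∩ (A ∖ {i}) = ∅, so x is NOT a limit point.
  x = j: open {j, k, l, m} ∋ x has {j, k, l, m} ∩ (A ∖ {j}) = ∅, so x is NOT a limit point.
  x = k: open {k} ∋ x has {k} ∩ (A ∖ {k}) = ∅, so x is NOT a limit point.
  x = l: open {l, m} ∋ x has {l, m} ∩ (A ∖ {l}) = ∅, so x is NOT a limit point.
  x = m: open {l, m} ∋ x has {l, m} ∩ (A ∖ {m}) = ∅, so x is NOT a limit point.
Collecting: A' = ∅.


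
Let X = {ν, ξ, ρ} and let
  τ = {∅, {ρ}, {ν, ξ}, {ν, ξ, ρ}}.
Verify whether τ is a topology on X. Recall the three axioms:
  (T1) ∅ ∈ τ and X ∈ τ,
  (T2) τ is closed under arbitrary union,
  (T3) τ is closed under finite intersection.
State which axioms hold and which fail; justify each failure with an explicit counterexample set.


τ IS a topology on X.

Axiom (T1): ∅ ∈ τ? Yes; X ∈ τ? Yes.
Axiom (T2/T3): check pairwise unions and intersections of members of τ.
All pairwise intersections and unions checked — each lies in τ. Therefore τ satisfies (T1), (T2), (T3): it IS a topology on X.


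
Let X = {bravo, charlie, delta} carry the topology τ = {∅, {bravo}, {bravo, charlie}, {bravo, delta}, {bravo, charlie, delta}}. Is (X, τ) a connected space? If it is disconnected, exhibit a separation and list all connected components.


(X, τ) is connected.

Find clopen sets (U ∈ τ with X ∖ U ∈ τ):
  U = ∅, X ∖ U = {bravo, charlie, delta} — both open, so U is clopen.
  U = {bravo, charlie, delta}, X ∖ U = ∅ — both open, so U is clopen.
Only trivial clopens (∅ and X) exist, so (X, τ) is connected.
Compute connected components by grouping points that agree on all clopens:
  component: {bravo, charlie, delta}


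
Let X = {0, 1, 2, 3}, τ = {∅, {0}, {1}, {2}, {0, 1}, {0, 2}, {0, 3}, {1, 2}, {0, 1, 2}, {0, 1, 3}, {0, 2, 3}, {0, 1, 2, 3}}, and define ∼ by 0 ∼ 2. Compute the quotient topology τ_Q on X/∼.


X/∼ = {[0=2], [1], [3]}; |τ_Q| = 6.

Equivalence classes: [0=2], [1], [3].
Quotient map π: X → X/∼ sends 0 ↦ [0=2], 1 ↦ [1], 2 ↦ [0=2], 3 ↦ [3].
For each subset V ⊆ X/∼, compute π^{-1}(V) ⊆ X and check whether π^{-1}(V) ∈ τ. V is open in τ_Q iff π^{-1}(V) ∈ τ.
  V = {}: π^{-1}(V) = ∅ ∈ τ ✓.
  V = {[0=2]}: π^{-1}(V) = {0, 2} ∈ τ ✓.
  V = {[1]}: π^{-1}(V) = {1} ∈ τ ✓.
  V = {[0=2], [1]}: π^{-1}(V) = {0, 1, 2} ∈ τ ✓.
  V = {[3]}: π^{-1}(V) = {3} ∉ τ ✗.
  V = {[0=2], [3]}: π^{-1}(V) = {0, 2, 3} ∈ τ ✓.
  V = {[1], [3]}: π^{-1}(V) = {1, 3} ∉ τ ✗.
  V = {[0=2], [1], [3]}: π^{-1}(V) = {0, 1, 2, 3} ∈ τ ✓.
Open sets in the quotient: τ_Q = {{}, {[0=2]}, {[1]}, {[0=2], [1]}, {[0=2], [3]}, {[0=2], [1], [3]}} (6 elements).


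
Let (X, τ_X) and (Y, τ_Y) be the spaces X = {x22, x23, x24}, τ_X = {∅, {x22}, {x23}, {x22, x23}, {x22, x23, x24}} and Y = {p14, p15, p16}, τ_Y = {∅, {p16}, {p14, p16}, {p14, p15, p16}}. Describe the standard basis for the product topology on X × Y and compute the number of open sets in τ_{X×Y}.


Basis B = {∅ × ∅, {x22} × {p16}, {x23} × {p16}, {x22} × {p14, p16}, {x22, x23} × {p16}, {x23} × {p14, p16}, {x22} × {p14, p15, p16}, {x22, x23, x24} × {p16}, {x23} × {p14, p15, p16}, {x22, x23} × {p14, p16}, {x22, x23} × {p14, p15, p16}, {x22, x23, x24} × {p14, p16}, {x22, x23, x24} × {p14, p15, p16}}; |τ_{X×Y}| = 30.

Enumerate products U × V with U ∈ τ_X, V ∈ τ_Y (deduplicated):
  ∅ × ∅ = {} (∅)
  {x22} × {p16} = {(x22,p16)}
  {x23} × {p16} = {(x23,p16)}
  {x22} × {p14, p16} = {(x22,p14), (x22,p16)}
  {x22, x23} × {p16} = {(x22,p16), (x23,p16)}
  {x23} × {p14, p16} = {(x23,p14), (x23,p16)}
  {x22} × {p14, p15, p16} = {(x22,p14), (x22,p15), (x22,p16)}
  {x22, x23, x24} × {p16} = {(x22,p16), (x23,p16), (x24,p16)}
  {x23} × {p14, p15, p16} = {(x23,p14), (x23,p15), (x23,p16)}
  {x22, x23} × {p14, p16} = {(x22,p14), (x22,p16), (x23,p14), (x23,p16)}
  {x22, x23} × {p14, p15, p16} = {(x22,p14), (x22,p15), (x22,p16), (x23,p14), (x23,p15), (x23,p16)}
  {x22, x23, x24} × {p14, p16} = {(x22,p14), (x22,p16), (x23,p14), (x23,p16), (x24,p14), (x24,p16)}
  {x22, x23, x24} × {p14, p15, p16} = {(x22,p14), (x22,p15), (x22,p16), (x23,p14), (x23,p15), (x23,p16), (x24,p14), (x24,p15), (x24,p16)}
These 13 distinct sets form the basis B.
Close under arbitrary unions to get τ_{X×Y}; counting gives |τ_{X×Y}| = 30.


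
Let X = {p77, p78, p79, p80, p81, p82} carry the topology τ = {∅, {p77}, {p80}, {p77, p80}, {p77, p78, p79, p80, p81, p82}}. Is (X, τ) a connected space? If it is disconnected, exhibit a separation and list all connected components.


(X, τ) is connected.

Find clopen sets (U ∈ τ with X ∖ U ∈ τ):
  U = ∅, X ∖ U = {p77, p78, p79, p80, p81, p82} — both open, so U is clopen.
  U = {p77, p78, p79, p80, p81, p82}, X ∖ U = ∅ — both open, so U is clopen.
Only trivial clopens (∅ and X) exist, so (X, τ) is connected.
Compute connected components by grouping points that agree on all clopens:
  component: {p77, p78, p79, p80, p81, p82}


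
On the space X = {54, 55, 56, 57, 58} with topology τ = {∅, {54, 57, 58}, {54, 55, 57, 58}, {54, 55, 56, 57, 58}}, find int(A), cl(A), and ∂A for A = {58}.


int(A) = ∅, cl(A) = {54, 55, 56, 57, 58}, ∂A = {54, 55, 56, 57, 58}.

Closed sets in (X, τ) are complements of opens:
  closed(X, τ) = {∅, {56}, {55, 56}, {54, 55, 56, 57, 58}}.
int(A) = ⋃ {U ∈ τ : U ⊆ A}. Opens contained in A: ∅.
Taking the union of these: int(A) = ∅.
cl(A) = ⋂ {C closed : A ⊆ C}. Closed sets containing A: {54, 55, 56, 57, 58}.
Intersecting these: cl(A) = {54, 55, 56, 57, 58}.
∂A = cl(A) ∖ int(A) = {54, 55, 56, 57, 58} ∖ ∅ = {54, 55, 56, 57, 58}.


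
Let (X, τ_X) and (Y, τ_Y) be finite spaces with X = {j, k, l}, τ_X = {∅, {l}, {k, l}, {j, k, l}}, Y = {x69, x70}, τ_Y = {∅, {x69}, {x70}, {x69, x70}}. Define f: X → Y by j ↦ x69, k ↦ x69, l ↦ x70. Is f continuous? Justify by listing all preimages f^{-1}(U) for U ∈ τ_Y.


f is NOT continuous.

Compute f^{-1}(U) for each U ∈ τ_Y:
  U = ∅: f^{-1}(U) = ∅ ∈ τ_X ✓.
  U = {x69}: f^{-1}(U) = {j, k} ∉ τ_X ✗.
  U = {x70}: f^{-1}(U) = {l} ∈ τ_X ✓.
  U = {x69, x70}: f^{-1}(U) = {j, k, l} ∈ τ_X ✓.
Found U = {x69} with f^{-1}(U) = {j, k} not in τ_X. Therefore f is NOT continuous.


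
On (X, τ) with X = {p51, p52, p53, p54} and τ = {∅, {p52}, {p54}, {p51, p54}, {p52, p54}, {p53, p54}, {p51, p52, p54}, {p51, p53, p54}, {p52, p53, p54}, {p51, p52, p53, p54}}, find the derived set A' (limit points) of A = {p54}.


A' = {p51, p53}

For each x ∈ X, list the open sets U ∈ τ with x ∈ U, then check whether U ∩ (A ∖ {x}) ≠ ∅ for every such U.
  x = p51: opens ∋ x are {p51, p54}, {p51, p52, p54}, {p51, p53, p54}, {p51, p52, p53, p54}; each meets A ∖ {p51}, so x IS a limit point.
  x = p52: open {p52} ∋ x has {p52} ∩ (A ∖ {p52}) = ∅, so x is NOT a limit point.
  x = p53: opens ∋ x are {p53, p54}, {p51, p53, p54}, {p52, p53, p54}, {p51, p52, p53, p54}; each meets A ∖ {p53}, so x IS a limit point.
  x = p54: open {p54} ∋ x has {p54} ∩ (A ∖ {p54}) = ∅, so x is NOT a limit point.
Collecting: A' = {p51, p53}.


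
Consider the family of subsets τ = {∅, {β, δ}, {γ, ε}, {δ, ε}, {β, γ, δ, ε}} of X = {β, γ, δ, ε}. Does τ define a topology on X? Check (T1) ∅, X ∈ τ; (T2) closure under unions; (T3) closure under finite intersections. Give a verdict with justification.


τ is NOT a topology on X.

Axiom (T1): ∅ ∈ τ? Yes; X ∈ τ? Yes.
Axiom (T2/T3): check pairwise unions and intersections of members of τ.
Counterexample for (T3): {β, δ} ∩ {δ, ε} = {δ} ∉ τ. Therefore τ is NOT a topology.


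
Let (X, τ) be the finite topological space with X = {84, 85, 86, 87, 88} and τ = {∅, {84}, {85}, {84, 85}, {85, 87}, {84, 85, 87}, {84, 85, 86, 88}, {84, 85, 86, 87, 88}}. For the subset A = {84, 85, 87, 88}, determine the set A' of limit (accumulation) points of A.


A' = {86, 87, 88}

For each x ∈ X, list the open sets U ∈ τ with x ∈ U, then check whether U ∩ (A ∖ {x}) ≠ ∅ for every such U.
  x = 84: open {84} ∋ x has {84} ∩ (A ∖ {84}) = ∅, so x is NOT a limit point.
  x = 85: open {85} ∋ x has {85} ∩ (A ∖ {85}) = ∅, so x is NOT a limit point.
  x = 86: opens ∋ x are {84, 85, 86, 88}, {84, 85, 86, 87, 88}; each meets A ∖ {86}, so x IS a limit point.
  x = 87: opens ∋ x are {85, 87}, {84, 85, 87}, {84, 85, 86, 87, 88}; each meets A ∖ {87}, so x IS a limit point.
  x = 88: opens ∋ x are {84, 85, 86, 88}, {84, 85, 86, 87, 88}; each meets A ∖ {88}, so x IS a limit point.
Collecting: A' = {86, 87, 88}.


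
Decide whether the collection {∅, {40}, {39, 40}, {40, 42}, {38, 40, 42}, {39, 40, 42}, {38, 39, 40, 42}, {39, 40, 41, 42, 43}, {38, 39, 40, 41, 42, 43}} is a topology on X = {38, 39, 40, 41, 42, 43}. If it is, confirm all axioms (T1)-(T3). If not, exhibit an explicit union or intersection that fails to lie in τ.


τ IS a topology on X.

Axiom (T1): ∅ ∈ τ? Yes; X ∈ τ? Yes.
Axiom (T2/T3): check pairwise unions and intersections of members of τ.
All pairwise intersections and unions checked — each lies in τ. Therefore τ satisfies (T1), (T2), (T3): it IS a topology on X.


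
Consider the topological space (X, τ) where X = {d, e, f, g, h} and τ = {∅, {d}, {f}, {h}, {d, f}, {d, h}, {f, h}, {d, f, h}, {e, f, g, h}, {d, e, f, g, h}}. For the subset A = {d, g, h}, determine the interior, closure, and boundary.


int(A) = {d, h}, cl(A) = {d, e, g, h}, ∂A = {e, g}.

Closed sets in (X, τ) are complements of opens:
  closed(X, τ) = {∅, {d}, {e, g}, {d, e, g}, {e, f, g}, {e, g, h}, {d, e, f, g}, {d, e, g, h}, {e, f, g, h}, {d, e, f, g, h}}.
int(A) = ⋃ {U ∈ τ : U ⊆ A}. Opens contained in A: ∅, {d}, {h}, {d, h}.
Taking the union of these: int(A) = {d, h}.
cl(A) = ⋂ {C closed : A ⊆ C}. Closed sets containing A: {d, e, g, h}, {d, e, f, g, h}.
Intersecting these: cl(A) = {d, e, g, h}.
∂A = cl(A) ∖ int(A) = {d, e, g, h} ∖ {d, h} = {e, g}.


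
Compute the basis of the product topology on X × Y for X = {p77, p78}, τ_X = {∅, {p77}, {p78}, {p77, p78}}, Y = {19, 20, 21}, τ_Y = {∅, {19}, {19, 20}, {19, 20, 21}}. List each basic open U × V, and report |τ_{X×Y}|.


Basis B = {∅ × ∅, {p77} × {19}, {p78} × {19}, {p77} × {19, 20}, {p77, p78} × {19}, {p78} × {19, 20}, {p77} × {19, 20, 21}, {p78} × {19, 20, 21}, {p77, p78} × {19, 20}, {p77, p78} × {19, 20, 21}}; |τ_{X×Y}| = 16.

Enumerate products U × V with U ∈ τ_X, V ∈ τ_Y (deduplicated):
  ∅ × ∅ = {} (∅)
  {p77} × {19} = {(p77,19)}
  {p78} × {19} = {(p78,19)}
  {p77} × {19, 20} = {(p77,19), (p77,20)}
  {p77, p78} × {19} = {(p77,19), (p78,19)}
  {p78} × {19, 20} = {(p78,19), (p78,20)}
  {p77} × {19, 20, 21} = {(p77,19), (p77,20), (p77,21)}
  {p78} × {19, 20, 21} = {(p78,19), (p78,20), (p78,21)}
  {p77, p78} × {19, 20} = {(p77,19), (p77,20), (p78,19), (p78,20)}
  {p77, p78} × {19, 20, 21} = {(p77,19), (p77,20), (p77,21), (p78,19), (p78,20), (p78,21)}
These 10 distinct sets form the basis B.
Close under arbitrary unions to get τ_{X×Y}; counting gives |τ_{X×Y}| = 16.


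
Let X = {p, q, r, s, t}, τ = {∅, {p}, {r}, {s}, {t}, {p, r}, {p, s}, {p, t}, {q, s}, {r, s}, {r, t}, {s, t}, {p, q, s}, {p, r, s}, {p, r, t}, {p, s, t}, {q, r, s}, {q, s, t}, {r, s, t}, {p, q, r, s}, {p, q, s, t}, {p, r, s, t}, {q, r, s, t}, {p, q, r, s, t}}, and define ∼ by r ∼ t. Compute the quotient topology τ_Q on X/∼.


X/∼ = {[p], [q], [r=t], [s]}; |τ_Q| = 12.

Equivalence classes: [p], [q], [r=t], [s].
Quotient map π: X → X/∼ sends p ↦ [p], q ↦ [q], r ↦ [r=t], s ↦ [s], t ↦ [r=t].
For each subset V ⊆ X/∼, compute π^{-1}(V) ⊆ X and check whether π^{-1}(V) ∈ τ. V is open in τ_Q iff π^{-1}(V) ∈ τ.
  V = {}: π^{-1}(V) = ∅ ∈ τ ✓.
  V = {[p]}: π^{-1}(V) = {p} ∈ τ ✓.
  V = {[q]}: π^{-1}(V) = {q} ∉ τ ✗.
  V = {[p], [q]}: π^{-1}(V) = {p, q} ∉ τ ✗.
  V = {[r=t]}: π^{-1}(V) = {r, t} ∈ τ ✓.
  V = {[p], [r=t]}: π^{-1}(V) = {p, r, t} ∈ τ ✓.
  V = {[q], [r=t]}: π^{-1}(V) = {q, r, t} ∉ τ ✗.
  V = {[p], [q], [r=t]}: π^{-1}(V) = {p, q, r, t} ∉ τ ✗.
  V = {[s]}: π^{-1}(V) = {s} ∈ τ ✓.
  V = {[p], [s]}: π^{-1}(V) = {p, s} ∈ τ ✓.
  V = {[q], [s]}: π^{-1}(V) = {q, s} ∈ τ ✓.
  V = {[p], [q], [s]}: π^{-1}(V) = {p, q, s} ∈ τ ✓.
  V = {[r=t], [s]}: π^{-1}(V) = {r, s, t} ∈ τ ✓.
  V = {[p], [r=t], [s]}: π^{-1}(V) = {p, r, s, t} ∈ τ ✓.
  V = {[q], [r=t], [s]}: π^{-1}(V) = {q, r, s, t} ∈ τ ✓.
  V = {[p], [q], [r=t], [s]}: π^{-1}(V) = {p, q, r, s, t} ∈ τ ✓.
Open sets in the quotient: τ_Q = {{}, {[p]}, {[r=t]}, {[p], [r=t]}, {[s]}, {[p], [s]}, {[q], [s]}, {[p], [q], [s]}, {[r=t], [s]}, {[p], [r=t], [s]}, {[q], [r=t], [s]}, {[p], [q], [r=t], [s]}} (12 elements).


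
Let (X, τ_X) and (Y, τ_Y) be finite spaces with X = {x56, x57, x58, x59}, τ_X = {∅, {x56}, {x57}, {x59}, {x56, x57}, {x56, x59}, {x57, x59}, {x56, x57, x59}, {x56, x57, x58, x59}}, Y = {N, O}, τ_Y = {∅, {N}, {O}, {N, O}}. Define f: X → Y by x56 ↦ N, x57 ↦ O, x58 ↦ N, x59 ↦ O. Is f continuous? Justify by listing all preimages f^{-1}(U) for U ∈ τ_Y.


f is NOT continuous.

Compute f^{-1}(U) for each U ∈ τ_Y:
  U = ∅: f^{-1}(U) = ∅ ∈ τ_X ✓.
  U = {N}: f^{-1}(U) = {x56, x58} ∉ τ_X ✗.
  U = {O}: f^{-1}(U) = {x57, x59} ∈ τ_X ✓.
  U = {N, O}: f^{-1}(U) = {x56, x57, x58, x59} ∈ τ_X ✓.
Found U = {N} with f^{-1}(U) = {x56, x58} not in τ_X. Therefore f is NOT continuous.


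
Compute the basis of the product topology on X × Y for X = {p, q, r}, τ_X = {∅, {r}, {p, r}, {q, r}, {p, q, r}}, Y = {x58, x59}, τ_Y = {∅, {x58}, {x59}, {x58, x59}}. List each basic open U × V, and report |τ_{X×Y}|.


Basis B = {∅ × ∅, {r} × {x58}, {r} × {x59}, {p, r} × {x58}, {p, r} × {x59}, {q, r} × {x58}, {q, r} × {x59}, {r} × {x58, x59}, {p, q, r} × {x58}, {p, q, r} × {x59}, {p, r} × {x58, x59}, {q, r} × {x58, x59}, {p, q, r} × {x58, x59}}; |τ_{X×Y}| = 25.

Enumerate products U × V with U ∈ τ_X, V ∈ τ_Y (deduplicated):
  ∅ × ∅ = {} (∅)
  {r} × {x58} = {(r,x58)}
  {r} × {x59} = {(r,x59)}
  {p, r} × {x58} = {(p,x58), (r,x58)}
  {p, r} × {x59} = {(p,x59), (r,x59)}
  {q, r} × {x58} = {(q,x58), (r,x58)}
  {q, r} × {x59} = {(q,x59), (r,x59)}
  {r} × {x58, x59} = {(r,x58), (r,x59)}
  {p, q, r} × {x58} = {(p,x58), (q,x58), (r,x58)}
  {p, q, r} × {x59} = {(p,x59), (q,x59), (r,x59)}
  {p, r} × {x58, x59} = {(p,x58), (p,x59), (r,x58), (r,x59)}
  {q, r} × {x58, x59} = {(q,x58), (q,x59), (r,x58), (r,x59)}
  {p, q, r} × {x58, x59} = {(p,x58), (p,x59), (q,x58), (q,x59), (r,x58), (r,x59)}
These 13 distinct sets form the basis B.
Close under arbitrary unions to get τ_{X×Y}; counting gives |τ_{X×Y}| = 25.


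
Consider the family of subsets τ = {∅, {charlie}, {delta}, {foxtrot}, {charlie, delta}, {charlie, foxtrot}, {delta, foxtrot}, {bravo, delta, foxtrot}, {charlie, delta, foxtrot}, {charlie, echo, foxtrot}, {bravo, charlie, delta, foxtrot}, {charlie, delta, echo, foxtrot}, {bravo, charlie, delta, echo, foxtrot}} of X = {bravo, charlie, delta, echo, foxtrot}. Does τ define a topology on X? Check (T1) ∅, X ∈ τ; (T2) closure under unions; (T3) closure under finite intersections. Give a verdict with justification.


τ IS a topology on X.

Axiom (T1): ∅ ∈ τ? Yes; X ∈ τ? Yes.
Axiom (T2/T3): check pairwise unions and intersections of members of τ.
All pairwise intersections and unions checked — each lies in τ. Therefore τ satisfies (T1), (T2), (T3): it IS a topology on X.


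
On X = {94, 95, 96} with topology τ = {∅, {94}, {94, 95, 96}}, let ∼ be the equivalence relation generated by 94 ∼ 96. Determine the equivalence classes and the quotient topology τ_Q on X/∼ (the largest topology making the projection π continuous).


X/∼ = {[94=96], [95]}; |τ_Q| = 2.

Equivalence classes: [94=96], [95].
Quotient map π: X → X/∼ sends 94 ↦ [94=96], 95 ↦ [95], 96 ↦ [94=96].
For each subset V ⊆ X/∼, compute π^{-1}(V) ⊆ X and check whether π^{-1}(V) ∈ τ. V is open in τ_Q iff π^{-1}(V) ∈ τ.
  V = {}: π^{-1}(V) = ∅ ∈ τ ✓.
  V = {[94=96]}: π^{-1}(V) = {94, 96} ∉ τ ✗.
  V = {[95]}: π^{-1}(V) = {95} ∉ τ ✗.
  V = {[94=96], [95]}: π^{-1}(V) = {94, 95, 96} ∈ τ ✓.
Open sets in the quotient: τ_Q = {{}, {[94=96], [95]}} (2 elements).


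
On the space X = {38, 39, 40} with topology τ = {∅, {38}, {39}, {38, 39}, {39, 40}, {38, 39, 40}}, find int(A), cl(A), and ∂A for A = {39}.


int(A) = {39}, cl(A) = {39, 40}, ∂A = {40}.

Closed sets in (X, τ) are complements of opens:
  closed(X, τ) = {∅, {38}, {40}, {38, 40}, {39, 40}, {38, 39, 40}}.
int(A) = ⋃ {U ∈ τ : U ⊆ A}. Opens contained in A: ∅, {39}.
Taking the union of these: int(A) = {39}.
cl(A) = ⋂ {C closed : A ⊆ C}. Closed sets containing A: {39, 40}, {38, 39, 40}.
Intersecting these: cl(A) = {39, 40}.
∂A = cl(A) ∖ int(A) = {39, 40} ∖ {39} = {40}.


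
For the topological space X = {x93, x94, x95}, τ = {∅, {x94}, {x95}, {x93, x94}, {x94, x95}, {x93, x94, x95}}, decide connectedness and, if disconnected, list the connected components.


(X, τ) is disconnected; components = [{x95}, {x93, x94}].

Find clopen sets (U ∈ τ with X ∖ U ∈ τ):
  U = ∅, X ∖ U = {x93, x94, x95} — both open, so U is clopen.
  U = {x95}, X ∖ U = {x93, x94} — both open, so U is clopen.
  U = {x93, x94}, X ∖ U = {x95} — both open, so U is clopen.
  U = {x93, x94, x95}, X ∖ U = ∅ — both open, so U is clopen.
Nontrivial clopen(s) exist: e.g. {x95}. So (X, τ) is disconnected.
Compute connected components by grouping points that agree on all clopens:
  component: {x95}
  component: {x93, x94}


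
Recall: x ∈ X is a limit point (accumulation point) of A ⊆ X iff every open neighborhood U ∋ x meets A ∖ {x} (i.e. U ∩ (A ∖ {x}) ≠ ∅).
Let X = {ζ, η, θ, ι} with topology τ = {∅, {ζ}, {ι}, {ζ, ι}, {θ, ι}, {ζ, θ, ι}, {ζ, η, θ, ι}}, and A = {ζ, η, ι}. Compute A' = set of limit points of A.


A' = {η, θ}

For each x ∈ X, list the open sets U ∈ τ with x ∈ U, then check whether U ∩ (A ∖ {x}) ≠ ∅ for every such U.
  x = ζ: open {ζ} ∋ x has {ζ} ∩ (A ∖ {ζ}) = ∅, so x is NOT a limit point.
  x = η: opens ∋ x are {ζ, η, θ, ι}; each meets A ∖ {η}, so x IS a limit point.
  x = θ: opens ∋ x are {θ, ι}, {ζ, θ, ι}, {ζ, η, θ, ι}; each meets A ∖ {θ}, so x IS a limit point.
  x = ι: open {ι} ∋ x has {ι} ∩ (A ∖ {ι}) = ∅, so x is NOT a limit point.
Collecting: A' = {η, θ}.


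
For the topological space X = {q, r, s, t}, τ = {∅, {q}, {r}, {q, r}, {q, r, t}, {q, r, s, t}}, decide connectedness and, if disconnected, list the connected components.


(X, τ) is connected.

Find clopen sets (U ∈ τ with X ∖ U ∈ τ):
  U = ∅, X ∖ U = {q, r, s, t} — both open, so U is clopen.
  U = {q, r, s, t}, X ∖ U = ∅ — both open, so U is clopen.
Only trivial clopens (∅ and X) exist, so (X, τ) is connected.
Compute connected components by grouping points that agree on all clopens:
  component: {q, r, s, t}


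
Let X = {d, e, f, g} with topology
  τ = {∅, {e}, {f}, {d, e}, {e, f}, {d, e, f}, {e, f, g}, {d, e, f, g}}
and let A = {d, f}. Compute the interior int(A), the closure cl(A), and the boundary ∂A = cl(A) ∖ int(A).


int(A) = {f}, cl(A) = {d, f, g}, ∂A = {d, g}.

Closed sets in (X, τ) are complements of opens:
  closed(X, τ) = {∅, {d}, {g}, {d, g}, {f, g}, {d, e, g}, {d, f, g}, {d, e, f, g}}.
int(A) = ⋃ {U ∈ τ : U ⊆ A}. Opens contained in A: ∅, {f}.
Taking the union of these: int(A) = {f}.
cl(A) = ⋂ {C closed : A ⊆ C}. Closed sets containing A: {d, f, g}, {d, e, f, g}.
Intersecting these: cl(A) = {d, f, g}.
∂A = cl(A) ∖ int(A) = {d, f, g} ∖ {f} = {d, g}.


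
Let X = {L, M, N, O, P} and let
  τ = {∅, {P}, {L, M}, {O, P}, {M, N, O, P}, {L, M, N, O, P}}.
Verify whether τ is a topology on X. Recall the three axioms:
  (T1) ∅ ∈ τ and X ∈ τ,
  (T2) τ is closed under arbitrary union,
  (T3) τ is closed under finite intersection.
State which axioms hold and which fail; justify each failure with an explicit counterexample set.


τ is NOT a topology on X.

Axiom (T1): ∅ ∈ τ? Yes; X ∈ τ? Yes.
Axiom (T2/T3): check pairwise unions and intersections of members of τ.
Counterexample for (T2): {P} ∪ {L, M} = {L, M, P} ∉ τ. Therefore τ is NOT a topology.


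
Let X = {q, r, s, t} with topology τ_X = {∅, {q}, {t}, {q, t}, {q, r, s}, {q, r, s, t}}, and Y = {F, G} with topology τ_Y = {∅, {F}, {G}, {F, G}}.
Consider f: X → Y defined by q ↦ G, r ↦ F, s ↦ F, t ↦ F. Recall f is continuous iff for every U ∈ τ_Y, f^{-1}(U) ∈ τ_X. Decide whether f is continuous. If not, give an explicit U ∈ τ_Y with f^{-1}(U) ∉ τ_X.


f is NOT continuous.

Compute f^{-1}(U) for each U ∈ τ_Y:
  U = ∅: f^{-1}(U) = ∅ ∈ τ_X ✓.
  U = {F}: f^{-1}(U) = {r, s, t} ∉ τ_X ✗.
  U = {G}: f^{-1}(U) = {q} ∈ τ_X ✓.
  U = {F, G}: f^{-1}(U) = {q, r, s, t} ∈ τ_X ✓.
Found U = {F} with f^{-1}(U) = {r, s, t} not in τ_X. Therefore f is NOT continuous.
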